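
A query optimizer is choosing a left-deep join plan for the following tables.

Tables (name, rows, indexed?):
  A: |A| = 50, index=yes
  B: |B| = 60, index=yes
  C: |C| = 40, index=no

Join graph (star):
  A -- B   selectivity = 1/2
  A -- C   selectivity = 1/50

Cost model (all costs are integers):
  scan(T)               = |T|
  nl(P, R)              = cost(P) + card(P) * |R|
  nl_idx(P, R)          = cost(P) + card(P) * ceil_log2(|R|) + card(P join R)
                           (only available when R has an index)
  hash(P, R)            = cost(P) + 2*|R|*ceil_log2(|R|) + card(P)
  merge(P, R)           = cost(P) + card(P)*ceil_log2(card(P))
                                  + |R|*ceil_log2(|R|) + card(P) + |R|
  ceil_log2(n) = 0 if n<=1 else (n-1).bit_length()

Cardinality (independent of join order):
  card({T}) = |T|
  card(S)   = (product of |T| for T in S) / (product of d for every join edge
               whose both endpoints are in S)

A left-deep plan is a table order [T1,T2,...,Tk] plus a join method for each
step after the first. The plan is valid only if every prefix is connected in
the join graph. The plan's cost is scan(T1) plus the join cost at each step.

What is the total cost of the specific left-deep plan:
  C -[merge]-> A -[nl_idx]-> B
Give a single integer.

step 1: scan C: cost=40, card=40
step 2: join A via merge
    card(P join A) = 40*50/(50) = 40
    cost = 40 + 40*6 + 50*6 + 40 + 50 = 670
step 3: join B via nl_idx
    card(P join B) = 40*60/(2) = 1200
    cost = 670 + 40*6 + 1200 = 2110

2110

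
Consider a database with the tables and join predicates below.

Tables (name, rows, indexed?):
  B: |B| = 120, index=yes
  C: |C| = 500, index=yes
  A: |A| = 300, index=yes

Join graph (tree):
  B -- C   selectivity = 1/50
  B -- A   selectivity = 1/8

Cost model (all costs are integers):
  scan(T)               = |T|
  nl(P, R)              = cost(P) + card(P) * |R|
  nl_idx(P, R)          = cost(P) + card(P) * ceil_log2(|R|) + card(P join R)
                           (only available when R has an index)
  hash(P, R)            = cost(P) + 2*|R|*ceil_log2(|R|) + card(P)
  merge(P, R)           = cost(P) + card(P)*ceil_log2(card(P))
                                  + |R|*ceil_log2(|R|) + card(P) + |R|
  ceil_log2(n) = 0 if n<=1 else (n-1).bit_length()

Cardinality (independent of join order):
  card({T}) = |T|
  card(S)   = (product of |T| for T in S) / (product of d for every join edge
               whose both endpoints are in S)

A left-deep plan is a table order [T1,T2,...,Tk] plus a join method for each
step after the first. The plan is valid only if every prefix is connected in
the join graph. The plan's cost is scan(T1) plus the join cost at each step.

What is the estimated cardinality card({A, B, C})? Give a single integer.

45000

Tables in S: A(300), B(120), C(500)
Edges inside S: B-C(d=50), B-A(d=8)
numerator = 300 * 120 * 500 = 18000000
denominator = 50 * 8 = 400
card(S) = 18000000 / 400 = 45000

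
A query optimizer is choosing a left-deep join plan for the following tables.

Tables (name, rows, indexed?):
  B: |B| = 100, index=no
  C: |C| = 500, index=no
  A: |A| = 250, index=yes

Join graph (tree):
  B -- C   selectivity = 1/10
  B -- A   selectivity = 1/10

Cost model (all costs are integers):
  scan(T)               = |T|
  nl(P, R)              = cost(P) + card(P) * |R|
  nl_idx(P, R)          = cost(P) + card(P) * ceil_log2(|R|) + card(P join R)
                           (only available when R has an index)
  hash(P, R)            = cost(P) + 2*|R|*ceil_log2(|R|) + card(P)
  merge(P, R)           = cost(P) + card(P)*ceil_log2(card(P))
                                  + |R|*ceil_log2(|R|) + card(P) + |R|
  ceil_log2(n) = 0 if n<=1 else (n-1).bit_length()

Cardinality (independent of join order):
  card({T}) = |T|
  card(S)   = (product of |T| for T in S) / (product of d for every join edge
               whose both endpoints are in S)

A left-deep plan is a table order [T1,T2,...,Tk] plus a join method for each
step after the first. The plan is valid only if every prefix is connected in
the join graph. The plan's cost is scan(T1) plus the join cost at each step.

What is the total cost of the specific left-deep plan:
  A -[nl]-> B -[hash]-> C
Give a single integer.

36750

step 1: scan A: cost=250, card=250
step 2: join B via nl
    card(P join B) = 250*100/(10) = 2500
    cost = 250 + 250*100 = 25250
step 3: join C via hash
    card(P join C) = 2500*500/(10) = 125000
    cost = 25250 + 2*500*9 + 2500 = 36750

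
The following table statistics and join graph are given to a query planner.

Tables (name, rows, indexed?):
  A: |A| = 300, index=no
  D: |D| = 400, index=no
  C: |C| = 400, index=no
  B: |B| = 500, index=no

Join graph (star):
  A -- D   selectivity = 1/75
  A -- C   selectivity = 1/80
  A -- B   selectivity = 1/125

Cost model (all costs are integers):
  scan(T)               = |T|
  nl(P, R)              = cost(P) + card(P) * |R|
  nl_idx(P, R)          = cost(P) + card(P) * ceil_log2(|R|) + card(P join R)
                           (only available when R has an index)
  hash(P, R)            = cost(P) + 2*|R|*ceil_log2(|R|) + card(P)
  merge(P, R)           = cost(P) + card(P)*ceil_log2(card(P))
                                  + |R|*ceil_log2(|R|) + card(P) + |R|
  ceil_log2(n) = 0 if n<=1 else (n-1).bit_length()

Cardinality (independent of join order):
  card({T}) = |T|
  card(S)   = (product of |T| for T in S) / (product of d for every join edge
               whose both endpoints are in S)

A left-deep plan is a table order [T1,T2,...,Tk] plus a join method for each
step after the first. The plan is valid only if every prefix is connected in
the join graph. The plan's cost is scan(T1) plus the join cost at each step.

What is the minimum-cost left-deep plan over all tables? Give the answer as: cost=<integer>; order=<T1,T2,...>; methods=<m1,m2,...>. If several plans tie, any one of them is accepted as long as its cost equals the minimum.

cost=28000; order=B,A,C,D; methods=hash,hash,hash

Selinger DP (subsets sized 1..n):
  {A}: scan cost=300, card=300
  {D}: scan cost=400, card=400
  {C}: scan cost=400, card=400
  {B}: scan cost=500, card=500
  {AD}: card=1600; try (A,hash)→6200, (D,merge)→7300, (A,merge)→7400, (D,hash)→7800, (D,nl)→120300, (A,nl)→120400; best=6200 via (A,hash)
  {AC}: card=1500; try (A,hash)→6200, (C,merge)→7300, (A,merge)→7400, (C,hash)→7800, (C,nl)→120300, (A,nl)→120400; best=6200 via (A,hash)
  {AB}: card=1200; try (A,hash)→6400, (B,merge)→8300, (A,merge)→8500, (B,hash)→9600, (B,nl)→150300, (A,nl)→150500; best=6400 via (A,hash)
  {ACD}: card=8000; try (D,hash)→14900, (C,hash)→15000, (D,merge)→28200, (C,merge)→29400, (D,nl)→606200, (C,nl)→646200; best=14900 via (D,hash)
  {ABD}: card=6400; try (D,hash)→14800, (B,hash)→16800, (D,merge)→24800, (B,merge)→30400, (D,nl)→486400, (B,nl)→806200; best=14800 via (D,hash)
  {ABC}: card=6000; try (C,hash)→14800, (B,hash)→16700, (C,merge)→24800, (B,merge)→29200, (C,nl)→486400, (B,nl)→756200; best=14800 via (C,hash)
  {ABCD}: card=32000; try (D,hash)→28000, (C,hash)→28400, (B,hash)→31900, (D,merge)→102800, (C,merge)→108400, (B,merge)→131900 …(+3); best=28000 via (D,hash)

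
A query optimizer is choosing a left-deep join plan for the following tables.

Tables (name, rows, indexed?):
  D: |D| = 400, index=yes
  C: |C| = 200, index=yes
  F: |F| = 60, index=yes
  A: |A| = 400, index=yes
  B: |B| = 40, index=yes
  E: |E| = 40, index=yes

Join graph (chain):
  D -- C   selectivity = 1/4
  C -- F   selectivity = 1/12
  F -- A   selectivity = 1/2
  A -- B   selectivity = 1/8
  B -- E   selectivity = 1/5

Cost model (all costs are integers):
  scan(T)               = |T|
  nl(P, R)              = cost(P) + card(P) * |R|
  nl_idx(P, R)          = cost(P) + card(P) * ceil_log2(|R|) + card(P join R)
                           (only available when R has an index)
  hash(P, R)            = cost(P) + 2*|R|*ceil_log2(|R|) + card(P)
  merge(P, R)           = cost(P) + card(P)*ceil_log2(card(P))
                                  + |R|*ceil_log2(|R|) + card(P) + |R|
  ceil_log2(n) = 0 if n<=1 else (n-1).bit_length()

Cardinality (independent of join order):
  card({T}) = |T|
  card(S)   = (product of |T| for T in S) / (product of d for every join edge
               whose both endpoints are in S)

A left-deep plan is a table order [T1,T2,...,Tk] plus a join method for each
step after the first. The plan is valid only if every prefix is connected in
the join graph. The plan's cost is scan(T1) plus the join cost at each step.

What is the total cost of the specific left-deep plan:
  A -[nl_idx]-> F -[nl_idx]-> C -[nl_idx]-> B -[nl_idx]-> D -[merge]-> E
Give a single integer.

step 1: scan A: cost=400, card=400
step 2: join F via nl_idx
    card(P join F) = 400*60/(2) = 12000
    cost = 400 + 400*6 + 12000 = 14800
step 3: join C via nl_idx
    card(P join C) = 12000*200/(12) = 200000
    cost = 14800 + 12000*8 + 200000 = 310800
step 4: join B via nl_idx
    card(P join B) = 200000*40/(8) = 1000000
    cost = 310800 + 200000*6 + 1000000 = 2510800
step 5: join D via nl_idx
    card(P join D) = 1000000*400/(4) = 100000000
    cost = 2510800 + 1000000*9 + 100000000 = 111510800
step 6: join E via merge
    card(P join E) = 100000000*40/(5) = 800000000
    cost = 111510800 + 100000000*27 + 40*6 + 100000000 + 40 = 2911511080

2911511080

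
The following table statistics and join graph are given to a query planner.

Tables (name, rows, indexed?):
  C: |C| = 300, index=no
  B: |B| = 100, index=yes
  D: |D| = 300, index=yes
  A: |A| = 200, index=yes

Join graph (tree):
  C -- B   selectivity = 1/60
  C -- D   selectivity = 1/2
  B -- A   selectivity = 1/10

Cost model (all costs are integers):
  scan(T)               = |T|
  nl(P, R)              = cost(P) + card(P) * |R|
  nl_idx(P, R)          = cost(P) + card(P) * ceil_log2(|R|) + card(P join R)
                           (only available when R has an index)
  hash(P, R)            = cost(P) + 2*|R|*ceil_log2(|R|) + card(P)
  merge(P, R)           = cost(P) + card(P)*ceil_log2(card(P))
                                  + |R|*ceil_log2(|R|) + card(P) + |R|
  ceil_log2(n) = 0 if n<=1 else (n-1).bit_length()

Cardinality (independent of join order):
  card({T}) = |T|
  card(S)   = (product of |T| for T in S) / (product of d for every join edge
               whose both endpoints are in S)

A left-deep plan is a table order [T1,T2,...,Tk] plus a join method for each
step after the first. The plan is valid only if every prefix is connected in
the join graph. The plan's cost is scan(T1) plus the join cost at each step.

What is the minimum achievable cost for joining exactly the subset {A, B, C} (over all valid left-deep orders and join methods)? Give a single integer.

Selinger DP over subsets of {A,B,C}:
  {C}: scan cost=300, card=300
  {B}: scan cost=100, card=100
  {A}: scan cost=200, card=200
  {BC}: card=500; try (B,hash)→2000, (B,nl_idx)→2900, (C,merge)→3900, (B,merge)→4100, (C,hash)→5600, (C,nl)→30100 …(+1); best=2000 via (B,hash)
  {AB}: card=2000; try (B,hash)→1800, (A,merge)→2700, (B,merge)→2800, (A,nl_idx)→2900, (A,hash)→3400, (B,nl_idx)→3600 …(+2); best=1800 via (B,hash)
  {ABC}: card=10000; try (A,hash)→5700, (A,merge)→8800, (C,hash)→9200, (A,nl_idx)→16000, (C,merge)→28800, (A,nl)→102000 …(+1); best=5700 via (A,hash)

5700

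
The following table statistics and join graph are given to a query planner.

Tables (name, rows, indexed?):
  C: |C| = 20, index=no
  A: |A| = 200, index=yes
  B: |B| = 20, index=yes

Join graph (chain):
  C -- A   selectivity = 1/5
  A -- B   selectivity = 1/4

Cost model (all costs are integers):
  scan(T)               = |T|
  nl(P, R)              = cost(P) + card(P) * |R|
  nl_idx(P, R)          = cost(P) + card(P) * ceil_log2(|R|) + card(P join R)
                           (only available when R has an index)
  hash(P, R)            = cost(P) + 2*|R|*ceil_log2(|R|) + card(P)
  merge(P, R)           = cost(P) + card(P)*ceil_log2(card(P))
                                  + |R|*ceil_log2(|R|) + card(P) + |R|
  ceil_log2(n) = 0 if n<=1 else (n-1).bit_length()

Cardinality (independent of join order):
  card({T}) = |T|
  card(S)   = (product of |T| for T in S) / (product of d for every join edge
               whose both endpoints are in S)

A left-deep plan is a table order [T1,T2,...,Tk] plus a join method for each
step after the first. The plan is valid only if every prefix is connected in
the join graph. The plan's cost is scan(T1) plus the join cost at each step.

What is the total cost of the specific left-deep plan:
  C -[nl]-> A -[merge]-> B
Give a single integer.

12940

step 1: scan C: cost=20, card=20
step 2: join A via nl
    card(P join A) = 20*200/(5) = 800
    cost = 20 + 20*200 = 4020
step 3: join B via merge
    card(P join B) = 800*20/(4) = 4000
    cost = 4020 + 800*10 + 20*5 + 800 + 20 = 12940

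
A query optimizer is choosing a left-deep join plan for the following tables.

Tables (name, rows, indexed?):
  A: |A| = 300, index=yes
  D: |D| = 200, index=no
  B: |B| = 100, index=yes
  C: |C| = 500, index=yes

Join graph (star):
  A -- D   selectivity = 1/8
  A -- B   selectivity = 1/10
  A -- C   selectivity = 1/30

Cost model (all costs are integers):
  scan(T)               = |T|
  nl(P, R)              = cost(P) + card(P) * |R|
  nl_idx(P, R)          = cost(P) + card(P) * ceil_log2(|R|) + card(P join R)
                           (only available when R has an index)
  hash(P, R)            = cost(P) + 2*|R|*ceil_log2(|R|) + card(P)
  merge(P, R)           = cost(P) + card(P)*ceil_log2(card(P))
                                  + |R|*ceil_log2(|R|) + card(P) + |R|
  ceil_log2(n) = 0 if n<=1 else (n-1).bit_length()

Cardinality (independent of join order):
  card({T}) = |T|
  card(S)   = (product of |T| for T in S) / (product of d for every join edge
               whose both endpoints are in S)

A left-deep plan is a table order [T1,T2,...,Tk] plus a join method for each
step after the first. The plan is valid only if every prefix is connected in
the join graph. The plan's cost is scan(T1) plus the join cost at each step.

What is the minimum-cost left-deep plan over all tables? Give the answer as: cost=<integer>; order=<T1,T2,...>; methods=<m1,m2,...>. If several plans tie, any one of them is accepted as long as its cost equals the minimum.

cost=66000; order=C,A,B,D; methods=hash,hash,hash

Selinger DP (subsets sized 1..n):
  {A}: scan cost=300, card=300
  {D}: scan cost=200, card=200
  {B}: scan cost=100, card=100
  {C}: scan cost=500, card=500
  {AD}: card=7500; try (D,hash)→3800, (A,merge)→5000, (D,merge)→5100, (A,hash)→5800, (A,nl_idx)→9500, (A,nl)→60200 …(+1); best=3800 via (D,hash)
  {AB}: card=3000; try (B,hash)→2000, (A,merge)→3900, (A,nl_idx)→4000, (B,merge)→4100, (B,nl_idx)→5400, (A,hash)→5600 …(+2); best=2000 via (B,hash)
  {AC}: card=5000; try (A,hash)→6400, (C,nl_idx)→8000, (C,merge)→8300, (A,merge)→8500, (C,hash)→9600, (A,nl_idx)→10000 …(+2); best=6400 via (A,hash)
  {ABD}: card=75000; try (D,hash)→8200, (B,hash)→12700, (D,merge)→42800, (B,merge)→109600, (B,nl_idx)→131300, (D,nl)→602000 …(+1); best=8200 via (D,hash)
  {ACD}: card=125000; try (D,hash)→14600, (C,hash)→20300, (D,merge)→78200, (C,merge)→113800, (C,nl_idx)→196300, (D,nl)→1006400 …(+1); best=14600 via (D,hash)
  {ABC}: card=50000; try (B,hash)→12800, (C,hash)→14000, (C,merge)→46000, (B,merge)→77200, (C,nl_idx)→79000, (B,nl_idx)→91400 …(+2); best=12800 via (B,hash)
  {ABCD}: card=1250000; try (D,hash)→66000, (C,hash)→92200, (B,hash)→141000, (D,merge)→864600, (C,merge)→1363200, (C,nl_idx)→1933200 …(+5); best=66000 via (D,hash)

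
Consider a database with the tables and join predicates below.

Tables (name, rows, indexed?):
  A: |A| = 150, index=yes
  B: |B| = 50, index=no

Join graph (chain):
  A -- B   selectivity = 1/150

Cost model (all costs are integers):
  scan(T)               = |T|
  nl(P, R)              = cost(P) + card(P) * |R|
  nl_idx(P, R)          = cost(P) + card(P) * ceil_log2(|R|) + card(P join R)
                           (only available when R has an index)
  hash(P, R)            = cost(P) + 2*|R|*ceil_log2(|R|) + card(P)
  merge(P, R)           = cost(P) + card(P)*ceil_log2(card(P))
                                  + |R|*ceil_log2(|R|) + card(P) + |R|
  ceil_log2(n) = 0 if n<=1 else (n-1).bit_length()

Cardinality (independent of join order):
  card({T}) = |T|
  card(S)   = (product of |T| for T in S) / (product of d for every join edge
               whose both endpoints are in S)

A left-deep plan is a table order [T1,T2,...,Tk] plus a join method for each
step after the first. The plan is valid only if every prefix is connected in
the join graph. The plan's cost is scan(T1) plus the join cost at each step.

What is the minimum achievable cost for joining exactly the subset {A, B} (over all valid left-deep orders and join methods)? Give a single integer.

500

Selinger DP over subsets of {A,B}:
  {A}: scan cost=150, card=150
  {B}: scan cost=50, card=50
  {AB}: card=50; try (A,nl_idx)→500, (B,hash)→900, (A,merge)→1750, (B,merge)→1850, (A,hash)→2500, (A,nl)→7550 …(+1); best=500 via (A,nl_idx)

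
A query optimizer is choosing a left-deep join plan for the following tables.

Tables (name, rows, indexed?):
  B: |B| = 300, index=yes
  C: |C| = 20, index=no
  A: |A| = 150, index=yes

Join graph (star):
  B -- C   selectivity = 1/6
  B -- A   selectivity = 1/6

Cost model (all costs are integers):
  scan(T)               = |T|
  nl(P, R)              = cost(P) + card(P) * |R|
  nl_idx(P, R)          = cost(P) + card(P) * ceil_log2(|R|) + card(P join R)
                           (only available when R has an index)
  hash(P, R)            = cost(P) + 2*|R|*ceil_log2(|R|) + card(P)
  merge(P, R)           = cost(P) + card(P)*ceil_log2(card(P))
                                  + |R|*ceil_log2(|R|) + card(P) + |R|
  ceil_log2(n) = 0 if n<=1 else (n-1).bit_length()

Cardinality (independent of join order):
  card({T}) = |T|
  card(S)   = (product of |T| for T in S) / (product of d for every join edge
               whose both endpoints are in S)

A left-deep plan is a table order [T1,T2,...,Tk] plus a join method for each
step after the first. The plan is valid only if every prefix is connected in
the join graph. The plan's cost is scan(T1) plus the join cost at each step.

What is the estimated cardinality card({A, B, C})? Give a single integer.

25000

Tables in S: A(150), B(300), C(20)
Edges inside S: B-C(d=6), B-A(d=6)
numerator = 150 * 300 * 20 = 900000
denominator = 6 * 6 = 36
card(S) = 900000 / 36 = 25000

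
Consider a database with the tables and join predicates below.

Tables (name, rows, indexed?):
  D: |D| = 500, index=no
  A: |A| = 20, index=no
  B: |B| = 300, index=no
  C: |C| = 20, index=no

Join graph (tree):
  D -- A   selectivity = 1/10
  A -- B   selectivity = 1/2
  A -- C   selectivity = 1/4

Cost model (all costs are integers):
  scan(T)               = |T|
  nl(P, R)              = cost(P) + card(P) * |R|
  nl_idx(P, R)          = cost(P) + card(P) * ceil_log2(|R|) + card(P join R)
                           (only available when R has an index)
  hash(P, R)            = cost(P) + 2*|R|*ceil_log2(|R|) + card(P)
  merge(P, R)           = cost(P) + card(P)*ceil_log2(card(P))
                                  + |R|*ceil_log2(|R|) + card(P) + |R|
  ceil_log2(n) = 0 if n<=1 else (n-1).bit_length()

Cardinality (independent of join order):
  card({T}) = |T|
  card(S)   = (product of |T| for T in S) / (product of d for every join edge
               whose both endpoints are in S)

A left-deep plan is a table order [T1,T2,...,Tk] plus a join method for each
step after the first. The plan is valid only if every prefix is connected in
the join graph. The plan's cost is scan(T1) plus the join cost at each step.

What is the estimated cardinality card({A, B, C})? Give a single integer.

15000

Tables in S: A(20), B(300), C(20)
Edges inside S: A-B(d=2), A-C(d=4)
numerator = 20 * 300 * 20 = 120000
denominator = 2 * 4 = 8
card(S) = 120000 / 8 = 15000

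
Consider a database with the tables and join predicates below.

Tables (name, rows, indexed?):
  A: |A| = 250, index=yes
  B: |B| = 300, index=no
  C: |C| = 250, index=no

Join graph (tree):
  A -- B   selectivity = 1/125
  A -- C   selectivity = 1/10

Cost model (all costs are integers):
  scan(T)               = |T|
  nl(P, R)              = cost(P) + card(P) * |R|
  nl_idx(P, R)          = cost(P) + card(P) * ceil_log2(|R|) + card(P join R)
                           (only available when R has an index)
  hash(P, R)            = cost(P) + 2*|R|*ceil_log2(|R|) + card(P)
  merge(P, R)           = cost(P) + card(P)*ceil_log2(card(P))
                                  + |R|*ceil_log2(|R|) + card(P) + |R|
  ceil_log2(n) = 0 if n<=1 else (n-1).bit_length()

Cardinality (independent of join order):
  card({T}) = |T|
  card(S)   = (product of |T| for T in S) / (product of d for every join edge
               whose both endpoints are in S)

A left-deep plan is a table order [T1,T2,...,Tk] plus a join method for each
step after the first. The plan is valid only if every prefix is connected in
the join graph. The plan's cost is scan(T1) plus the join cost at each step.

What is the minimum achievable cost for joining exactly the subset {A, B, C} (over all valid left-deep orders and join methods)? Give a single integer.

7900

Selinger DP over subsets of {A,B,C}:
  {A}: scan cost=250, card=250
  {B}: scan cost=300, card=300
  {C}: scan cost=250, card=250
  {AB}: card=600; try (A,nl_idx)→3300, (A,hash)→4600, (B,merge)→5500, (A,merge)→5550, (B,hash)→5900, (B,nl)→75250 …(+1); best=3300 via (A,nl_idx)
  {AC}: card=6250; try (C,hash)→4500, (A,hash)→4500, (C,merge)→4750, (A,merge)→4750, (A,nl_idx)→8500, (C,nl)→62750 …(+1); best=4500 via (C,hash)
  {ABC}: card=15000; try (C,hash)→7900, (C,merge)→12150, (B,hash)→16150, (B,merge)→95000, (C,nl)→153300, (B,nl)→1879500; best=7900 via (C,hash)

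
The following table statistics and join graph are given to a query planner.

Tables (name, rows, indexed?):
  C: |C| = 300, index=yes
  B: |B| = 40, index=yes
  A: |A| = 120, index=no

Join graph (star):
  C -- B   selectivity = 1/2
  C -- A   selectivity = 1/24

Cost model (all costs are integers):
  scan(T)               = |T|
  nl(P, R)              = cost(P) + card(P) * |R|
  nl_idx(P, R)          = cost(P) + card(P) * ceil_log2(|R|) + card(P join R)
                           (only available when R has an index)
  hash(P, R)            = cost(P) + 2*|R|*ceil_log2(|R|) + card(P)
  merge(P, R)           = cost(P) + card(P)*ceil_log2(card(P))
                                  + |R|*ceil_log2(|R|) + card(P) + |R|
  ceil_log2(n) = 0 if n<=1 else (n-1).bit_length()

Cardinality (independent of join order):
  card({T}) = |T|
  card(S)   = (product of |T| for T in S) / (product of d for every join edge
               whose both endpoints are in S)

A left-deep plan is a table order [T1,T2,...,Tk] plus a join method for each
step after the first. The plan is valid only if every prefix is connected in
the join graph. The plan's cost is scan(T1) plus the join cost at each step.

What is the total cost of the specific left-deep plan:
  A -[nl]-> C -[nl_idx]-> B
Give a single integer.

step 1: scan A: cost=120, card=120
step 2: join C via nl
    card(P join C) = 120*300/(24) = 1500
    cost = 120 + 120*300 = 36120
step 3: join B via nl_idx
    card(P join B) = 1500*40/(2) = 30000
    cost = 36120 + 1500*6 + 30000 = 75120

75120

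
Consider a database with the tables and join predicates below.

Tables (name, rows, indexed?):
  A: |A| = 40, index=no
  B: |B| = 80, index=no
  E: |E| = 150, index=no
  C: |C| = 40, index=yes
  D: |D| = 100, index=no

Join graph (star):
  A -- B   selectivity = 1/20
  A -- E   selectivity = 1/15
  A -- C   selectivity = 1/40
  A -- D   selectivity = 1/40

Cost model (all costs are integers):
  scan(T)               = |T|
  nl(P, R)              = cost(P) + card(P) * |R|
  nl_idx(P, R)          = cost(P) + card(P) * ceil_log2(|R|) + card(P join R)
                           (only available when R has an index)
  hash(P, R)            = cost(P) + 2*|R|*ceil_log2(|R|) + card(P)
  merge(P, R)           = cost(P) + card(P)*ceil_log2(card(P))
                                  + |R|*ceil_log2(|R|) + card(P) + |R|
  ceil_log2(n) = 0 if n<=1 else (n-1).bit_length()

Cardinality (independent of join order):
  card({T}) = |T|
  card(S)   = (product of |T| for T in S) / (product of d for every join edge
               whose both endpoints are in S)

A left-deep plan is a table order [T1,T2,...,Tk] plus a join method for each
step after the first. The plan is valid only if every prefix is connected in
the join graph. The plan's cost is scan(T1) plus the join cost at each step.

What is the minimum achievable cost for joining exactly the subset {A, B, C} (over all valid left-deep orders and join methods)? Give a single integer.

Selinger DP over subsets of {A,B,C}:
  {A}: scan cost=40, card=40
  {B}: scan cost=80, card=80
  {C}: scan cost=40, card=40
  {AB}: card=160; try (A,hash)→640, (B,merge)→960, (A,merge)→1000, (B,hash)→1200, (B,nl)→3240, (A,nl)→3280; best=640 via (A,hash)
  {AC}: card=40; try (C,nl_idx)→320, (C,hash)→560, (A,hash)→560, (C,merge)→600, (A,merge)→600, (C,nl)→1640 …(+1); best=320 via (C,nl_idx)
  {ABC}: card=160; try (B,merge)→1240, (C,hash)→1280, (B,hash)→1480, (C,nl_idx)→1760, (C,merge)→2360, (B,nl)→3520 …(+1); best=1240 via (B,merge)

1240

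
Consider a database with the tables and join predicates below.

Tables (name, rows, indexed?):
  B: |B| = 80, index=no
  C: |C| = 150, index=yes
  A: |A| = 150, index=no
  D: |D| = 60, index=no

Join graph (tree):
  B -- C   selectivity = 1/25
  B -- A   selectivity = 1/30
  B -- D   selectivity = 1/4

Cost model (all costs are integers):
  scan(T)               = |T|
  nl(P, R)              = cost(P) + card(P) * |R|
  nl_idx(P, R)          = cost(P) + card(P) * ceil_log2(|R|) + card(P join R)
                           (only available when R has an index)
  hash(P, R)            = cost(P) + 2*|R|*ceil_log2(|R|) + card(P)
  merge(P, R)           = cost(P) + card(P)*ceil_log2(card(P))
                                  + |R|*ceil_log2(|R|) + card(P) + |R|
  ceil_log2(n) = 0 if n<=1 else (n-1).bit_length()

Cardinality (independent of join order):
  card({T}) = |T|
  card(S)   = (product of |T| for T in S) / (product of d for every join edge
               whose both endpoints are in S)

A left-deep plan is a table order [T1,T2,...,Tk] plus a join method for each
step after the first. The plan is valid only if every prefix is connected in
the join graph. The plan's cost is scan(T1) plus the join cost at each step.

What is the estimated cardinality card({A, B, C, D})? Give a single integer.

Tables in S: A(150), B(80), C(150), D(60)
Edges inside S: B-C(d=25), B-A(d=30), B-D(d=4)
numerator = 150 * 80 * 150 * 60 = 108000000
denominator = 25 * 30 * 4 = 3000
card(S) = 108000000 / 3000 = 36000

36000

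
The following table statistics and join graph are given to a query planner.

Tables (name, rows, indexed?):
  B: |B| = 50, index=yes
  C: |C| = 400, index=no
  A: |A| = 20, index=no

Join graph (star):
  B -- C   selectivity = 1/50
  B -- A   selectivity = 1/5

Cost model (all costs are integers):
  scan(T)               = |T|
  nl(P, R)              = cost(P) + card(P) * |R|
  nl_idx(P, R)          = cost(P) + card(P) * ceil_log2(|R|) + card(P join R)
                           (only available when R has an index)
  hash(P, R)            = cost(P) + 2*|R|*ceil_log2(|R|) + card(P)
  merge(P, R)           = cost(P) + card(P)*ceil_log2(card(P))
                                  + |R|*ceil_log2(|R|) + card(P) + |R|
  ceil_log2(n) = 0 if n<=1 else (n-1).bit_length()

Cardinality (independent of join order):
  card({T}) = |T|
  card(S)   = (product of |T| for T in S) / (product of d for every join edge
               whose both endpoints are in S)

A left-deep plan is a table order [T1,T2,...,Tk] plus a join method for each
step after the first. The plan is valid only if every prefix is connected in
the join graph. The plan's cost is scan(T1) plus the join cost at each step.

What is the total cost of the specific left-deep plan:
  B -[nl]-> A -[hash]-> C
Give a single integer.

8450

step 1: scan B: cost=50, card=50
step 2: join A via nl
    card(P join A) = 50*20/(5) = 200
    cost = 50 + 50*20 = 1050
step 3: join C via hash
    card(P join C) = 200*400/(50) = 1600
    cost = 1050 + 2*400*9 + 200 = 8450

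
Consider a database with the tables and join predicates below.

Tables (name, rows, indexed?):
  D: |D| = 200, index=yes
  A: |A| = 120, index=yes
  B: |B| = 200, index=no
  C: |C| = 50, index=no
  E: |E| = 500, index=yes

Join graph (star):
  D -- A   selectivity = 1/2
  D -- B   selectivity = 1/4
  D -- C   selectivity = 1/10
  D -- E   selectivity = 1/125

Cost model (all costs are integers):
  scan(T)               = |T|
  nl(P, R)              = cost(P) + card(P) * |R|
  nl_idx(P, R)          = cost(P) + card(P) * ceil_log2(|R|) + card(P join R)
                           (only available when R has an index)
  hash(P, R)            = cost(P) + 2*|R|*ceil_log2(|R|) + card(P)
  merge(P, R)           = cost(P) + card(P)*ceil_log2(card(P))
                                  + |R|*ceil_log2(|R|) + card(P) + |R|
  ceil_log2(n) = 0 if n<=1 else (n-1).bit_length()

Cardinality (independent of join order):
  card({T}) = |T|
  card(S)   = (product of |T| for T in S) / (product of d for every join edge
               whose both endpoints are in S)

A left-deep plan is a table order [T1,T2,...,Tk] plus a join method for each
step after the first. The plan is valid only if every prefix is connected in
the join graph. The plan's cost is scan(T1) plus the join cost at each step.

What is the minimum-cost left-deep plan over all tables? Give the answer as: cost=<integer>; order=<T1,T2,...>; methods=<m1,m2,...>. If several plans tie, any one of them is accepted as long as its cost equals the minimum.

cost=213080; order=D,E,C,B,A; methods=nl_idx,hash,hash,hash

Selinger DP (subsets sized 1..n):
  {D}: scan cost=200, card=200
  {A}: scan cost=120, card=120
  {B}: scan cost=200, card=200
  {C}: scan cost=50, card=50
  {E}: scan cost=500, card=500
  {AD}: card=12000; try (A,hash)→2080, (D,merge)→2880, (A,merge)→2960, (D,hash)→3440, (D,nl_idx)→13080, (A,nl_idx)→13600 …(+2); best=2080 via (A,hash)
  {BD}: card=10000; try (D,hash)→3600, (B,hash)→3600, (D,merge)→3800, (B,merge)→3800, (D,nl_idx)→11800, (D,nl)→40200 …(+1); best=3600 via (D,hash)
  {CD}: card=1000; try (C,hash)→1000, (D,nl_idx)→1450, (D,merge)→2200, (C,merge)→2350, (D,hash)→3300, (D,nl)→10050 …(+1); best=1000 via (C,hash)
  {DE}: card=800; try (E,nl_idx)→2800, (D,hash)→4200, (D,nl_idx)→5300, (E,merge)→7000, (D,merge)→7300, (E,hash)→9400 …(+2); best=2800 via (E,nl_idx)
  {ABD}: card=600000; try (A,hash)→15280, (B,hash)→17280, (A,merge)→154560, (B,merge)→183880, (A,nl_idx)→673600, (A,nl)→1203600 …(+1); best=15280 via (A,hash)
  {ACD}: card=60000; try (A,hash)→3680, (A,merge)→12960, (C,hash)→14680, (A,nl_idx)→68000, (A,nl)→121000, (C,merge)→182430 …(+1); best=3680 via (A,hash)
  {ADE}: card=48000; try (A,hash)→5280, (A,merge)→12560, (E,hash)→23080, (A,nl_idx)→56400, (A,nl)→98800, (E,nl_idx)→158080 …(+2); best=5280 via (A,hash)
  {BCD}: card=50000; try (B,hash)→5200, (B,merge)→13800, (C,hash)→14200, (C,merge)→153950, (B,nl)→201000, (C,nl)→503600; best=5200 via (B,hash)
  {BDE}: card=40000; try (B,hash)→6800, (B,merge)→13400, (E,hash)→22600, (E,nl_idx)→133600, (E,merge)→158600, (B,nl)→162800 …(+1); best=6800 via (B,hash)
  {CDE}: card=4000; try (C,hash)→4200, (E,hash)→11000, (C,merge)→11950, (E,nl_idx)→14000, (E,merge)→17000, (C,nl)→42800 …(+1); best=4200 via (C,hash)
  {ABCD}: card=3000000; try (A,hash)→56880, (B,hash)→66880, (C,hash)→615880, (A,merge)→856160, (B,merge)→1025480, (A,nl_idx)→3355200 …(+4); best=56880 via (A,hash)
  {ABDE}: card=2400000; try (A,hash)→48480, (B,hash)→56480, (E,hash)→624280, (A,merge)→687760, (B,merge)→823080, (A,nl_idx)→2686800 …(+5); best=48480 via (A,hash)
  {ACDE}: card=240000; try (A,hash)→9880, (C,hash)→53880, (A,merge)→57160, (E,hash)→72680, (A,nl_idx)→272200, (A,nl)→484200 …(+5); best=9880 via (A,hash)
  {BCDE}: card=200000; try (B,hash)→11400, (C,hash)→47400, (B,merge)→58000, (E,hash)→64200, (E,nl_idx)→655200, (C,merge)→687150 …(+4); best=11400 via (B,hash)
  {ABCDE}: card=12000000; try (A,hash)→213080, (B,hash)→253080, (C,hash)→2449080, (E,hash)→3065880, (A,merge)→3812360, (B,merge)→4571680 …(+8); best=213080 via (A,hash)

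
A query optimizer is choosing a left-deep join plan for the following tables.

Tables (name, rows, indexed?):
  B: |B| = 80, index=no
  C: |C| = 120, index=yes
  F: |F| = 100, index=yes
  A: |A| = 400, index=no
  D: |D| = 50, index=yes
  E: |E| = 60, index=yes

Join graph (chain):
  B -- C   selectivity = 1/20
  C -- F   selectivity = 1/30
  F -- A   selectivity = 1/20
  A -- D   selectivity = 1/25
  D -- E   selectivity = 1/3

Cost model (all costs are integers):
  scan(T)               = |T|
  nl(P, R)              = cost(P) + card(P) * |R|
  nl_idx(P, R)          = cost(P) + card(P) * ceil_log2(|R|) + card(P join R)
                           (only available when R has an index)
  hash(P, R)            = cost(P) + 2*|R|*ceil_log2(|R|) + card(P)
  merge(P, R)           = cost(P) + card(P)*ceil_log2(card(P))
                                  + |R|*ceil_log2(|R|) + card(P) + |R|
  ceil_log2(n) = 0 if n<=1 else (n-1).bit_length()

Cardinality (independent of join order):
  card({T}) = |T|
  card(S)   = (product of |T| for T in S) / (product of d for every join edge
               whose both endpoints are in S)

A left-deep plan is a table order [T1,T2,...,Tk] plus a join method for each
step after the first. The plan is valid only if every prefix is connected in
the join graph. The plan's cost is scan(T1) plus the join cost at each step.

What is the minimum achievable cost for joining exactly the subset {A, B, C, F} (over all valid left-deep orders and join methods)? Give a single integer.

11520

Selinger DP over subsets of {A,B,C,F}:
  {B}: scan cost=80, card=80
  {C}: scan cost=120, card=120
  {F}: scan cost=100, card=100
  {A}: scan cost=400, card=400
  {BC}: card=480; try (C,nl_idx)→1120, (B,hash)→1360, (C,merge)→1680, (B,merge)→1720, (C,hash)→1840, (C,nl)→9680 …(+1); best=1120 via (C,nl_idx)
  {CF}: card=400; try (C,nl_idx)→1200, (F,nl_idx)→1360, (F,hash)→1640, (C,merge)→1860, (F,merge)→1880, (C,hash)→1880 …(+2); best=1200 via (C,nl_idx)
  {AF}: card=2000; try (F,hash)→2200, (A,merge)→4900, (F,merge)→5200, (F,nl_idx)→5200, (A,hash)→7400, (A,nl)→40100 …(+1); best=2200 via (F,hash)
  {BCF}: card=1600; try (B,hash)→2720, (F,hash)→3000, (B,merge)→5840, (F,nl_idx)→6080, (F,merge)→6720, (B,nl)→33200 …(+1); best=2720 via (B,hash)
  {ACF}: card=8000; try (C,hash)→5880, (A,hash)→8800, (A,merge)→9200, (C,nl_idx)→24200, (C,merge)→27160, (A,nl)→161200 …(+1); best=5880 via (C,hash)
  {ABCF}: card=32000; try (A,hash)→11520, (B,hash)→15000, (A,merge)→25920, (B,merge)→118520, (A,nl)→642720, (B,nl)→645880; best=11520 via (A,hash)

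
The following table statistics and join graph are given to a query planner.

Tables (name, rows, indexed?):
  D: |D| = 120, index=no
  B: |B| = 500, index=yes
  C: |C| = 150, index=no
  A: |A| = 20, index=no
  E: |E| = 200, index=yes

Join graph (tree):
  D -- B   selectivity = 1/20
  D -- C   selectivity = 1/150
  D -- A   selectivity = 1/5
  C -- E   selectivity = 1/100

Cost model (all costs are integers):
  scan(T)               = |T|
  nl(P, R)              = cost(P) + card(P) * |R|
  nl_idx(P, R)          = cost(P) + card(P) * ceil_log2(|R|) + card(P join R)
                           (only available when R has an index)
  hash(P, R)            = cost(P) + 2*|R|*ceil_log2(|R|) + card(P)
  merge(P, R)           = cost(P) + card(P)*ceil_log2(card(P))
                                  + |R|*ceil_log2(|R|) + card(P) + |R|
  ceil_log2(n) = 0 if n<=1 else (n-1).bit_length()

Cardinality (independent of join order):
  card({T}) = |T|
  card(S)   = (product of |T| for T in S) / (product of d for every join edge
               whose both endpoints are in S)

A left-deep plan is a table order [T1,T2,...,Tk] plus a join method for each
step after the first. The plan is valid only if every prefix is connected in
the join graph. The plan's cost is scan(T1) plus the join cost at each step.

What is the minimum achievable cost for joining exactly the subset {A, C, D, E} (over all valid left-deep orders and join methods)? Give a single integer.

3620

Selinger DP over subsets of {A,C,D,E}:
  {D}: scan cost=120, card=120
  {C}: scan cost=150, card=150
  {A}: scan cost=20, card=20
  {E}: scan cost=200, card=200
  {CD}: card=120; try (D,hash)→1980, (C,merge)→2430, (D,merge)→2460, (C,hash)→2640, (C,nl)→18120, (D,nl)→18150; best=1980 via (D,hash)
  {AD}: card=480; try (A,hash)→440, (D,merge)→1100, (A,merge)→1200, (D,hash)→1720, (D,nl)→2420, (A,nl)→2520; best=440 via (A,hash)
  {CE}: card=300; try (E,nl_idx)→1650, (C,hash)→2800, (E,merge)→3300, (C,merge)→3350, (E,hash)→3500, (E,nl)→30150 …(+1); best=1650 via (E,nl_idx)
  {ACD}: card=480; try (A,hash)→2300, (A,merge)→3060, (C,hash)→3320, (A,nl)→4380, (C,merge)→6590, (C,nl)→72440; best=2300 via (A,hash)
  {CDE}: card=240; try (E,nl_idx)→3180, (D,hash)→3630, (E,merge)→4740, (E,hash)→5300, (D,merge)→5610, (E,nl)→25980 …(+1); best=3180 via (E,nl_idx)
  {ACDE}: card=960; try (A,hash)→3620, (A,merge)→5460, (E,hash)→5980, (E,nl_idx)→7100, (A,nl)→7980, (E,merge)→8900 …(+1); best=3620 via (A,hash)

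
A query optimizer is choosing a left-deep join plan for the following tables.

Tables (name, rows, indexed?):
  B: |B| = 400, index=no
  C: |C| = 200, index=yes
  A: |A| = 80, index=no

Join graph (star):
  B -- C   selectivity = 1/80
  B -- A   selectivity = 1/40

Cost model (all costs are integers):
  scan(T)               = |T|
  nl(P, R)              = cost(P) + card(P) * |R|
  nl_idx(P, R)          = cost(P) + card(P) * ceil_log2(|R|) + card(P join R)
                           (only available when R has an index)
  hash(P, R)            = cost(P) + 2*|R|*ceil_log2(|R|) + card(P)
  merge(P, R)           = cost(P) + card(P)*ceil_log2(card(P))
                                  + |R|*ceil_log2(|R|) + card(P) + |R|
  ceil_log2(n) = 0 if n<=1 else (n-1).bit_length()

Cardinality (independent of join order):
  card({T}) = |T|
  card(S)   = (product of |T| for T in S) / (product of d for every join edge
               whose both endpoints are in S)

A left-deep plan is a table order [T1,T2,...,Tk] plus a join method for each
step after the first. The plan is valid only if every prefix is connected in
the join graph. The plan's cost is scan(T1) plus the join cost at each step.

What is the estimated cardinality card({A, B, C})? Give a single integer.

Tables in S: A(80), B(400), C(200)
Edges inside S: B-C(d=80), B-A(d=40)
numerator = 80 * 400 * 200 = 6400000
denominator = 80 * 40 = 3200
card(S) = 6400000 / 3200 = 2000

2000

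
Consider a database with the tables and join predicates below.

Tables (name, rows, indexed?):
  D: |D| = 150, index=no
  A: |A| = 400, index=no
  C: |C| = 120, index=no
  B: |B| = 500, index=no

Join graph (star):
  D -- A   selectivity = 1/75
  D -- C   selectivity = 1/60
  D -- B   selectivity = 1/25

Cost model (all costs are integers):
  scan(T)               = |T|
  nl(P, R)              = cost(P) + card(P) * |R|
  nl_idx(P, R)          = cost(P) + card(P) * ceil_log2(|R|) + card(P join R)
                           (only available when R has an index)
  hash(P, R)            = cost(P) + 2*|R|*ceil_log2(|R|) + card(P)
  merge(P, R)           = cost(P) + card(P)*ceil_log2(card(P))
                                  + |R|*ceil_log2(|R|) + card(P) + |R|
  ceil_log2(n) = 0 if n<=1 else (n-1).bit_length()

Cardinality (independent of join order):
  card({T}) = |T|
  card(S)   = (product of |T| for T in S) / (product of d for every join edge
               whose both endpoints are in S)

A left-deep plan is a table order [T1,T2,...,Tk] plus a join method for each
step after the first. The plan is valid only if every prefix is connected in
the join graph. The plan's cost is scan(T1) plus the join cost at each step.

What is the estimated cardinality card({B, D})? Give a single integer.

3000

Tables in S: B(500), D(150)
Edges inside S: D-B(d=25)
numerator = 500 * 150 = 75000
denominator = 25 = 25
card(S) = 75000 / 25 = 3000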